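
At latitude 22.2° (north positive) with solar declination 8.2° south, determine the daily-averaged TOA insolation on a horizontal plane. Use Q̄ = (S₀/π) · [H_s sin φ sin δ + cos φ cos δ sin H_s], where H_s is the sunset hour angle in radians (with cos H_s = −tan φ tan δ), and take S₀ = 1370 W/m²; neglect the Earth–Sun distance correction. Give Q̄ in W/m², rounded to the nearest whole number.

363 W/m²

cos H_s = −tan(22.2°) · tan(-8.2°) = 0.0588, so H_s = arccos(0.0588) = 86.63°. In radians, H_s = 1.5120.
H_s sin φ sin δ = 1.5120 × 0.3778 × -0.1426 = -0.0815.
cos φ cos δ sin H_s = 0.9259 × 0.9898 × 0.9983 = 0.9149.
Q̄ = (1370/π) × (-0.0815 + 0.9149) = 436.08 × 0.8334 = 363.43 W/m².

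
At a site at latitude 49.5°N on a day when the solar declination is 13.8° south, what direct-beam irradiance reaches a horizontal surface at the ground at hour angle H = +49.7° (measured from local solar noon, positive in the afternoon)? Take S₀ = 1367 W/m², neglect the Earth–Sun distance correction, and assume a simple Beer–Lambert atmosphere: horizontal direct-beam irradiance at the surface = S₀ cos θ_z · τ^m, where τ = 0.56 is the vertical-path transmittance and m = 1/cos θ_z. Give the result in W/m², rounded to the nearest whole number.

24 W/m²

cos θ_z = sin φ sin δ + cos φ cos δ cos H = (0.7604)(-0.2385) + (0.6494)(0.9711)(0.6468) = 0.2265.
Air mass m = 1/cos θ_z = 1/0.2265 = 4.415; τ^m = 0.56^4.415 = 0.0773.
Surface direct beam = 1367 × 0.2265 × 0.0773 = 23.93 W/m².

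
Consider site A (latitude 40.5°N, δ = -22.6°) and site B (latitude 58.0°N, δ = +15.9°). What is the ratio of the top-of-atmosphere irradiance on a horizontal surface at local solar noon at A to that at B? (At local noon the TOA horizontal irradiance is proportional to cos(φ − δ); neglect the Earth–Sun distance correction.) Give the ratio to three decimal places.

0.610

A: cos θ_z = cos(40.5° − (-22.6°)) = 0.4524.
B: cos θ_z = cos(58.0° − (15.9°)) = 0.7420.
Ratio A/B = 0.4524 / 0.7420 = 0.6097.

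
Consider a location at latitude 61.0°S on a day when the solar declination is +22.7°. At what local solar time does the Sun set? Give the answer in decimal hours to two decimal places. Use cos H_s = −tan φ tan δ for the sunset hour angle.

−tan φ tan δ = −(-1.8040)(0.4183) = 0.7546; H_s = arccos(0.7546) = 41.01°.
Sunset is at 12 + H_s/15 = 12 + 2.734 = 14.734 h local solar time.

14.73 h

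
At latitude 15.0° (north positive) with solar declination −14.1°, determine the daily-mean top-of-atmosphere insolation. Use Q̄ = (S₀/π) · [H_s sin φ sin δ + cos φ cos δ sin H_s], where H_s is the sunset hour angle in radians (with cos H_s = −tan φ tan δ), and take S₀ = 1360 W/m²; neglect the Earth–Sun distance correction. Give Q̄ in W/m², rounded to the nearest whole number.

364 W/m²

The sunset hour angle satisfies cos H_s = −tan φ tan δ = 0.0673, giving H_s = 86.14°. In radians, H_s = 1.5034.
H_s sin φ sin δ = 1.5034 × 0.2588 × -0.2436 = -0.0948.
cos φ cos δ sin H_s = 0.9659 × 0.9699 × 0.9977 = 0.9347.
Q̄ = (1360/π) × (-0.0948 + 0.9347) = 432.90 × 0.8399 = 363.59 W/m².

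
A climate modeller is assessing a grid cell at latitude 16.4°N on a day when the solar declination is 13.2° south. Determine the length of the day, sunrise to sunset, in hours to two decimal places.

The sunset hour angle satisfies cos H_s = −tan φ tan δ = 0.0690, giving H_s = 86.04°.
Day length = 2 H_s / 15° h⁻¹ = 172.08° / 15 = 11.472 h.

11.47 hours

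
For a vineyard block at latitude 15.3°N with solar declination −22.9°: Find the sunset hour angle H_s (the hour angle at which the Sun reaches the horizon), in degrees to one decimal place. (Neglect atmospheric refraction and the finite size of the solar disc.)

83.4°

−tan φ tan δ = −(0.2736)(-0.4224) = 0.1156; H_s = arccos(0.1156) = 83.36°.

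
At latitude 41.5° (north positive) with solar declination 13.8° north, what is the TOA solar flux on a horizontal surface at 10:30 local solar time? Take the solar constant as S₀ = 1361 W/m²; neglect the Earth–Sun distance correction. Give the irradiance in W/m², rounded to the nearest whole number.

Hour angle H = 15° × (10.5 − 12) = -22.50°.
cos θ_z = sin φ sin δ + cos φ cos δ cos H = (0.6626)(0.2385) + (0.7490)(0.9711)(0.9239) = 0.8300.
Top-of-atmosphere irradiance = S₀ cos θ_z = 1361 × 0.8300 = 1129.63 W/m².

1130 W/m²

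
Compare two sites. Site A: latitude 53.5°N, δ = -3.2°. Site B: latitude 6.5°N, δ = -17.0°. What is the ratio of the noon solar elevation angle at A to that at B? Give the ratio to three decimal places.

0.501

A: 90° − |53.5 − (-3.2)| = 33.30°.
B: 90° − |6.5 − (-17.0)| = 66.50°.
Ratio A/B = 33.3000 / 66.5000 = 0.5008.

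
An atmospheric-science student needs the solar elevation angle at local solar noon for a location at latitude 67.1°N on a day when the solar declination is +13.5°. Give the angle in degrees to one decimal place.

At local solar noon the hour angle is zero, so the elevation is 90° − |φ − δ| = 90° − |67.1° − (13.5°)| = 90° − 53.6° = 36.4°.

36.4°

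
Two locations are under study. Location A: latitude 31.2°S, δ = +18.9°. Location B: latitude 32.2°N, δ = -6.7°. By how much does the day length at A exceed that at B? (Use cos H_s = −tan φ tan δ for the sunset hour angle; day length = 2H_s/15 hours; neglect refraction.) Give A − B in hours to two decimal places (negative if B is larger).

A: H_s = arccos(−tan -31.2° · tan 18.9°) = 78.03°, so 2H_s/15 = 10.4040 h.
B: H_s = arccos(−tan 32.2° · tan -6.7°) = 85.76°, so 2H_s/15 = 11.4347 h.
A − B = 10.4040 − 11.4347 = -1.0307 h.

-1.03 h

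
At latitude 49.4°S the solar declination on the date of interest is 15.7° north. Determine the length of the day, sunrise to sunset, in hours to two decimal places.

9.45 hours

cos H_s = −tan(-49.4°) · tan(15.7°) = 0.3280, so H_s = arccos(0.3280) = 70.85°.
Day length = 2 H_s / 15° h⁻¹ = 141.70° / 15 = 9.447 h.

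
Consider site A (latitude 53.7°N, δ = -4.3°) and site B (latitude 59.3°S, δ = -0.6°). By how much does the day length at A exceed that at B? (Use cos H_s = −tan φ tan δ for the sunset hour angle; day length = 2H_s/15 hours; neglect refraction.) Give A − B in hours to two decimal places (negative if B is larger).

-0.92 h

A: H_s = arccos(−tan 53.7° · tan -4.3°) = 84.12°, so 2H_s/15 = 11.2160 h.
B: H_s = arccos(−tan -59.3° · tan -0.6°) = 91.01°, so 2H_s/15 = 12.1347 h.
A − B = 11.2160 − 12.1347 = -0.9187 h.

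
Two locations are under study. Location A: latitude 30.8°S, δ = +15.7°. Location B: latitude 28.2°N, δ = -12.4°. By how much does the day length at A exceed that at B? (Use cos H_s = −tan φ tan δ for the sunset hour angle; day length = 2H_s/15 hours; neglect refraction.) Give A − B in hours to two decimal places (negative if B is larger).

A: H_s = arccos(−tan -30.8° · tan 15.7°) = 80.35°, so 2H_s/15 = 10.7133 h.
B: H_s = arccos(−tan 28.2° · tan -12.4°) = 83.23°, so 2H_s/15 = 11.0973 h.
A − B = 10.7133 − 11.0973 = -0.3840 h.

-0.38 h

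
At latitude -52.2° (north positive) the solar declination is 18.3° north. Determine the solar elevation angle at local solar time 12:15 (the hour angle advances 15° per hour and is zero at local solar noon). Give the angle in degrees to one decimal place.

19.4°

Hour angle H = 15° × (12.25 − 12) = 3.75°.
With φ = -52.2°, δ = 18.3°, H = 3.75°: sin φ sin δ = -0.2481, cos φ cos δ cos H = 0.5807, so cos θ_z = 0.3326.
θ_z = arccos(0.3326) = 70.57°, so the elevation is 90° − 70.57° = 19.43°.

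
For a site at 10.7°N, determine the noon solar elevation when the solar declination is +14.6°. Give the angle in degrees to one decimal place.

At local solar noon the hour angle is zero, so the elevation is 90° − |φ − δ| = 90° − |10.7° − (14.6°)| = 90° − 3.9° = 86.1°.

86.1°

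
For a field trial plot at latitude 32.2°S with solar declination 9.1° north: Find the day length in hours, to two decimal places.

11.23 hours

−tan φ tan δ = −(-0.6297)(0.1602) = 0.1009; H_s = arccos(0.1009) = 84.21°.
Day length = 2 H_s / 15° h⁻¹ = 168.42° / 15 = 11.228 h.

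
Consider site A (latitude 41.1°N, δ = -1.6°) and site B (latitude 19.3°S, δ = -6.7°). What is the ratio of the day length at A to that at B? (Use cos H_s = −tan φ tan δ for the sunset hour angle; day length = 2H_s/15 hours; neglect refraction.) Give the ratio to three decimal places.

A: H_s = arccos(−tan 41.1° · tan -1.6°) = 88.60°, so 2H_s/15 = 11.8133 h.
B: H_s = arccos(−tan -19.3° · tan -6.7°) = 92.36°, so 2H_s/15 = 12.3147 h.
Ratio A/B = 11.8133 / 12.3147 = 0.9593.

0.959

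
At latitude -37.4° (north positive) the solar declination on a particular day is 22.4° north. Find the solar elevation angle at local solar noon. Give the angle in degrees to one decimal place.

30.2°

At local solar noon the hour angle is zero, so the elevation is 90° − |φ − δ| = 90° − |-37.4° − (22.4°)| = 90° − 59.8° = 30.2°.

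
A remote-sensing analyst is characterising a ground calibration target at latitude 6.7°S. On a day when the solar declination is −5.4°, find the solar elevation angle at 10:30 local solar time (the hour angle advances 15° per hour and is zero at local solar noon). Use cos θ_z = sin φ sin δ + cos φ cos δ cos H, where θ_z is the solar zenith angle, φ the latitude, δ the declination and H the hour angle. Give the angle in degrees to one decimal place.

Hour angle H = 15° × (10.5 − 12) = -22.50°.
cos θ_z = sin φ sin δ + cos φ cos δ cos H = (-0.1167)(-0.0941) + (0.9932)(0.9956)(0.9239) = 0.9246.
θ_z = arccos(0.9246) = 22.39°, so the elevation is 90° − 22.39° = 67.61°.

67.6°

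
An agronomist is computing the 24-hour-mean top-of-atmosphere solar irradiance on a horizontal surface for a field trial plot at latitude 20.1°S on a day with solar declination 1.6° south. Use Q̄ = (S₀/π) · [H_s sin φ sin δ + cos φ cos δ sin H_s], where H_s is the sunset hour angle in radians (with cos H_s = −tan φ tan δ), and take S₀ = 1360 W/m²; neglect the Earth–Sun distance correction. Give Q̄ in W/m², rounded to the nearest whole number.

413 W/m²

The sunset hour angle satisfies cos H_s = −tan φ tan δ = -0.0102, giving H_s = 90.58°. In radians, H_s = 1.5809.
H_s sin φ sin δ = 1.5809 × -0.3437 × -0.0279 = 0.0152.
cos φ cos δ sin H_s = 0.9391 × 0.9996 × 0.9999 = 0.9386.
Q̄ = (1360/π) × (0.0152 + 0.9386) = 432.90 × 0.9538 = 412.90 W/m².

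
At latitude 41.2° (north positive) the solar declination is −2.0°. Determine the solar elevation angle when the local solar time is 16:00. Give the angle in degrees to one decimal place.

20.7°

Hour angle H = 15° × (16 − 12) = 60.00°.
cos θ_z = sin(41.2°) sin(-2.0°) + cos(41.2°) cos(-2.0°) cos(60.00°) = -0.0230 + 0.3760 = 0.3530.
θ_z = arccos(0.3530) = 69.33°, so the elevation is 90° − 69.33° = 20.67°.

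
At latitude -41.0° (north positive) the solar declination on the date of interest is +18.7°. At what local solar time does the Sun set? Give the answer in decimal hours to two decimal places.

cos H_s = −tan(-41.0°) · tan(18.7°) = 0.2942, so H_s = arccos(0.2942) = 72.89°.
Sunset is at 12 + H_s/15 = 12 + 4.859 = 16.859 h local solar time.

16.86 h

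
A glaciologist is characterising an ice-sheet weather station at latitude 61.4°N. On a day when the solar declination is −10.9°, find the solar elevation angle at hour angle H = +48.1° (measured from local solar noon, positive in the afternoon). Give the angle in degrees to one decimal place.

8.5°

cos θ_z = sin(61.4°) sin(-10.9°) + cos(61.4°) cos(-10.9°) cos(48.10°) = -0.1660 + 0.3139 = 0.1479.
θ_z = arccos(0.1479) = 81.49°, so the elevation is 90° − 81.49° = 8.51°.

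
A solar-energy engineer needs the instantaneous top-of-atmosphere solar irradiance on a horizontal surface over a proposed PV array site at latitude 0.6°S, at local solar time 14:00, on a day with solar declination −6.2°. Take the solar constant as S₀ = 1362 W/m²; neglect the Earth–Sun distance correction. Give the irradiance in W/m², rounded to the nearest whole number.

1174 W/m²

Hour angle H = 15° × (14 − 12) = 30.00°.
With φ = -0.6°, δ = -6.2°, H = 30.00°: sin φ sin δ = 0.0011, cos φ cos δ cos H = 0.8609, so cos θ_z = 0.8620.
Top-of-atmosphere irradiance = S₀ cos θ_z = 1362 × 0.8620 = 1174.04 W/m².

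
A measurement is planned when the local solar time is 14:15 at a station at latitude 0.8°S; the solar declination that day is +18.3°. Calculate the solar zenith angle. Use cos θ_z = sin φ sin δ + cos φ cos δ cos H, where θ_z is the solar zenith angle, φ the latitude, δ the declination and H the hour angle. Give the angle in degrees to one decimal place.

Hour angle H = 15° × (14.25 − 12) = 33.75°.
cos θ_z = sin(-0.8°) sin(18.3°) + cos(-0.8°) cos(18.3°) cos(33.75°) = -0.0044 + 0.7893 = 0.7849.
θ_z = arccos(0.7849) = 38.29°.

38.3°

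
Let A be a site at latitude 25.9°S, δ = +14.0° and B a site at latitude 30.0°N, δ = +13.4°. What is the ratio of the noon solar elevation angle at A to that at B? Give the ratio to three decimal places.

A: 90° − |-25.9 − (14.0)| = 50.10°.
B: 90° − |30.0 − (13.4)| = 73.40°.
Ratio A/B = 50.1000 / 73.4000 = 0.6826.

0.683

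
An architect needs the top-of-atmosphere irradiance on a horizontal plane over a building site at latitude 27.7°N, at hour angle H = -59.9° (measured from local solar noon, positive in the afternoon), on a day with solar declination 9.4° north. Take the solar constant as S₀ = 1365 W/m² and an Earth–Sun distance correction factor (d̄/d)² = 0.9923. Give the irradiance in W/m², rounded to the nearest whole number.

cos θ_z = sin(27.7°) sin(9.4°) + cos(27.7°) cos(9.4°) cos(-59.90°) = 0.0759 + 0.4381 = 0.5140.
Top-of-atmosphere irradiance = S₀ (d̄/d)² cos θ_z = 1365 × 0.9923 × 0.5140 = 696.21 W/m².

696 W/m²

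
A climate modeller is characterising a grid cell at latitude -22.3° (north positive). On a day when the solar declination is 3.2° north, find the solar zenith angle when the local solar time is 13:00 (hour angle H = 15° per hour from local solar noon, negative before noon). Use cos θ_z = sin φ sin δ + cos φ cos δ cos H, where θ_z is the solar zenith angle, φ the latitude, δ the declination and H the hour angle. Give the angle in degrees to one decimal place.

Hour angle H = 15° × (13 − 12) = 15.00°.
cos θ_z = sin(-22.3°) sin(3.2°) + cos(-22.3°) cos(3.2°) cos(15.00°) = -0.0212 + 0.8923 = 0.8711.
θ_z = arccos(0.8711) = 29.41°.

29.4°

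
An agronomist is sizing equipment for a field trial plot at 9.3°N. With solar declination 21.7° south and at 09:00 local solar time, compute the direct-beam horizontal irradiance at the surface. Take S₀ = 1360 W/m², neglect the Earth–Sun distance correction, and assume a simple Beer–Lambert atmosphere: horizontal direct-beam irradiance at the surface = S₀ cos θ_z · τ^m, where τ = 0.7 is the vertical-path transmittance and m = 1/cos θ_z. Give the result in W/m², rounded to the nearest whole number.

Hour angle H = 15° × (9 − 12) = -45.00°.
cos θ_z = sin(9.3°) sin(-21.7°) + cos(9.3°) cos(-21.7°) cos(-45.00°) = -0.0598 + 0.6484 = 0.5886.
Air mass m = 1/cos θ_z = 1/0.5886 = 1.699; τ^m = 0.7^1.699 = 0.5455.
Surface direct beam = 1360 × 0.5886 × 0.5455 = 436.67 W/m².

437 W/m²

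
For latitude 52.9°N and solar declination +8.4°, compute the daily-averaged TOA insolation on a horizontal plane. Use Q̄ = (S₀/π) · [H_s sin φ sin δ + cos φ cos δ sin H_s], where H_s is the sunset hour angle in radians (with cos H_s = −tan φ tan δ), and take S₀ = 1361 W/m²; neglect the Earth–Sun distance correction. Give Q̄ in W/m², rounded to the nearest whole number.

−tan φ tan δ = −(1.3222)(0.1477) = -0.1953; H_s = arccos(-0.1953) = 101.26°. In radians, H_s = 1.7673.
H_s sin φ sin δ = 1.7673 × 0.7976 × 0.1461 = 0.2059.
cos φ cos δ sin H_s = 0.6032 × 0.9893 × 0.9808 = 0.5853.
Q̄ = (1361/π) × (0.2059 + 0.5853) = 433.22 × 0.7912 = 342.76 W/m².

343 W/m²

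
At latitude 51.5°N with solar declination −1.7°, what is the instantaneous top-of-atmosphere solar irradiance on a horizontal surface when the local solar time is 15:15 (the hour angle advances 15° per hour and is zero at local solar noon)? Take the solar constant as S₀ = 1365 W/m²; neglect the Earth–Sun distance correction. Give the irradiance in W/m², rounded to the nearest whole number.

528 W/m²

Hour angle H = 15° × (15.25 − 12) = 48.75°.
cos θ_z = sin φ sin δ + cos φ cos δ cos H = (0.7826)(-0.0297) + (0.6225)(0.9996)(0.6593) = 0.3870.
Top-of-atmosphere irradiance = S₀ cos θ_z = 1365 × 0.3870 = 528.25 W/m².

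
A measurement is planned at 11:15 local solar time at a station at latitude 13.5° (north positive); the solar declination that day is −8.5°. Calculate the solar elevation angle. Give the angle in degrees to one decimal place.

Hour angle H = 15° × (11.25 − 12) = -11.25°.
cos θ_z = sin(13.5°) sin(-8.5°) + cos(13.5°) cos(-8.5°) cos(-11.25°) = -0.0345 + 0.9432 = 0.9087.
θ_z = arccos(0.9087) = 24.67°, so the elevation is 90° − 24.67° = 65.33°.

65.3°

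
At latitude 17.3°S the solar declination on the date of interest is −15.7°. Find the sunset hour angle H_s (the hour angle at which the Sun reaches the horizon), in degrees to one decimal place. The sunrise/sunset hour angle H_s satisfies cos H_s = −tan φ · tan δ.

The sunset hour angle satisfies cos H_s = −tan φ tan δ = -0.0875, giving H_s = 95.02°.

95.0°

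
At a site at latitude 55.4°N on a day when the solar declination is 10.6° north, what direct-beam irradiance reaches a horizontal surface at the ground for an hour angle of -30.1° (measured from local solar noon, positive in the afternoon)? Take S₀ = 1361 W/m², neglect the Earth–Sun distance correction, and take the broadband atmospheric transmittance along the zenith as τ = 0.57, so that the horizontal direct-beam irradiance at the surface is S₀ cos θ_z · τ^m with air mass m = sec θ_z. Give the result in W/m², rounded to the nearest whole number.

356 W/m²

cos θ_z = sin(55.4°) sin(10.6°) + cos(55.4°) cos(10.6°) cos(-30.10°) = 0.1514 + 0.4829 = 0.6343.
Air mass m = 1/cos θ_z = 1/0.6343 = 1.577; τ^m = 0.57^1.577 = 0.4121.
Surface direct beam = 1361 × 0.6343 × 0.4121 = 355.76 W/m².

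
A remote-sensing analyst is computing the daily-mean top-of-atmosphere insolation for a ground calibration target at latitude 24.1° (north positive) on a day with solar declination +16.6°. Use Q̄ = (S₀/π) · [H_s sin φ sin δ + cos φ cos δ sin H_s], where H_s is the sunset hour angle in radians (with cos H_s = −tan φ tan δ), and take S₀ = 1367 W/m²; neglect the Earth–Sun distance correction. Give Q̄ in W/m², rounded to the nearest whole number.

cos H_s = −tan(24.1°) · tan(16.6°) = -0.1334, so H_s = arccos(-0.1334) = 97.67°. In radians, H_s = 1.7047.
H_s sin φ sin δ = 1.7047 × 0.4083 × 0.2857 = 0.1989.
cos φ cos δ sin H_s = 0.9128 × 0.9583 × 0.9910 = 0.8669.
Q̄ = (1367/π) × (0.1989 + 0.8669) = 435.13 × 1.0658 = 463.76 W/m².

464 W/m²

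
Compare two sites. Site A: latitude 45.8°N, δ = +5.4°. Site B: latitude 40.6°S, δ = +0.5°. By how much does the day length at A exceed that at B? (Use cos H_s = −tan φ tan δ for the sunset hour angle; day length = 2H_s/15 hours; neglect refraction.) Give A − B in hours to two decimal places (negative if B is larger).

A: H_s = arccos(−tan 45.8° · tan 5.4°) = 95.58°, so 2H_s/15 = 12.7440 h.
B: H_s = arccos(−tan -40.6° · tan 0.5°) = 89.57°, so 2H_s/15 = 11.9427 h.
A − B = 12.7440 − 11.9427 = 0.8013 h.

+0.80 h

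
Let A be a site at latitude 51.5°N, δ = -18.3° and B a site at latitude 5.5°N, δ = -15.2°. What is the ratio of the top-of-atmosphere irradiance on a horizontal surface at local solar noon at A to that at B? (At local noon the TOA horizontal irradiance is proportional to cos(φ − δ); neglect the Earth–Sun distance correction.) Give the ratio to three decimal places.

A: cos θ_z = cos(51.5° − (-18.3°)) = 0.3453.
B: cos θ_z = cos(5.5° − (-15.2°)) = 0.9354.
Ratio A/B = 0.3453 / 0.9354 = 0.3691.

0.369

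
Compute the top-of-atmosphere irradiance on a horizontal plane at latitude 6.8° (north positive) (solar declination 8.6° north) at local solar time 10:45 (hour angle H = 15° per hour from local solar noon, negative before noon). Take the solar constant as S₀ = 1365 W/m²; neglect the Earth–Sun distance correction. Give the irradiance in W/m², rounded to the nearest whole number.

1293 W/m²

Hour angle H = 15° × (10.75 − 12) = -18.75°.
cos θ_z = sin(6.8°) sin(8.6°) + cos(6.8°) cos(8.6°) cos(-18.75°) = 0.0177 + 0.9297 = 0.9474.
Top-of-atmosphere irradiance = S₀ cos θ_z = 1365 × 0.9474 = 1293.20 W/m².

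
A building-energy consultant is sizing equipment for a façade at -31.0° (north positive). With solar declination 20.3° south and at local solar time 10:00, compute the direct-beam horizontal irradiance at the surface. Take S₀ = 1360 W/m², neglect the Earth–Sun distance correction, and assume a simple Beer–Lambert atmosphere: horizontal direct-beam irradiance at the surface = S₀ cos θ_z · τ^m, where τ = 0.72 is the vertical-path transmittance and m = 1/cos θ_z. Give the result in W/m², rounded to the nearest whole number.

817 W/m²

Hour angle H = 15° × (10 − 12) = -30.00°.
cos θ_z = sin φ sin δ + cos φ cos δ cos H = (-0.5150)(-0.3469) + (0.8572)(0.9379)(0.8660) = 0.8749.
Air mass m = 1/cos θ_z = 1/0.8749 = 1.143; τ^m = 0.72^1.143 = 0.6870.
Surface direct beam = 1360 × 0.8749 × 0.6870 = 817.44 W/m².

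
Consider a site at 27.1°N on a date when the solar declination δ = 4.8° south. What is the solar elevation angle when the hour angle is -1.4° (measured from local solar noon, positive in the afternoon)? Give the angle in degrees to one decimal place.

cos θ_z = sin φ sin δ + cos φ cos δ cos H = (0.4555)(-0.0837) + (0.8902)(0.9965)(0.9997) = 0.8487.
θ_z = arccos(0.8487) = 31.93°, so the elevation is 90° − 31.93° = 58.07°.

58.1°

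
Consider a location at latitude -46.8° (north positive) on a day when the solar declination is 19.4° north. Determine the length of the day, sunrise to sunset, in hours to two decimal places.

9.06 hours

−tan φ tan δ = −(-1.0649)(0.3522) = 0.3751; H_s = arccos(0.3751) = 67.97°.
Day length = 2 H_s / 15° h⁻¹ = 135.94° / 15 = 9.063 h.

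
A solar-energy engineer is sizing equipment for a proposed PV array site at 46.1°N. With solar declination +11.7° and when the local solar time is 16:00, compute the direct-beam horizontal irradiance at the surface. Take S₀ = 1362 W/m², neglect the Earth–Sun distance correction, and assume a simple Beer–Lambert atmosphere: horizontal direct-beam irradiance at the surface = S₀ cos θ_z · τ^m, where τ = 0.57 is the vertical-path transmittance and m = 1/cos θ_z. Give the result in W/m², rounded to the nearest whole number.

208 W/m²

Hour angle H = 15° × (16 − 12) = 60.00°.
With φ = 46.1°, δ = 11.7°, H = 60.00°: sin φ sin δ = 0.1461, cos φ cos δ cos H = 0.3395, so cos θ_z = 0.4856.
Air mass m = 1/cos θ_z = 1/0.4856 = 2.059; τ^m = 0.57^2.059 = 0.3143.
Surface direct beam = 1362 × 0.4856 × 0.3143 = 207.87 W/m².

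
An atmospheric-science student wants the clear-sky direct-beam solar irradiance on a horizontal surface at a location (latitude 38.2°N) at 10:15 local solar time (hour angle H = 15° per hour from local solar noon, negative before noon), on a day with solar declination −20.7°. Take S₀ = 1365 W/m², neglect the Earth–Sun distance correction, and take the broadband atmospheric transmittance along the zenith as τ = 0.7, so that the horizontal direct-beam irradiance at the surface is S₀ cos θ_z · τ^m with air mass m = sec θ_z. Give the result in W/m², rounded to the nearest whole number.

Hour angle H = 15° × (10.25 − 12) = -26.25°.
cos θ_z = sin φ sin δ + cos φ cos δ cos H = (0.6184)(-0.3535) + (0.7859)(0.9354)(0.8969) = 0.4407.
Air mass m = 1/cos θ_z = 1/0.4407 = 2.269; τ^m = 0.7^2.269 = 0.4452.
Surface direct beam = 1365 × 0.4407 × 0.4452 = 267.81 W/m².

268 W/m²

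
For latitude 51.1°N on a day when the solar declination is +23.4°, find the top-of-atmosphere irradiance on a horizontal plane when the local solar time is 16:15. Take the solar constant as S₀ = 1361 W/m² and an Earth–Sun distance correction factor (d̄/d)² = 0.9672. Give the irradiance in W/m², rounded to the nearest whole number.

Hour angle H = 15° × (16.25 − 12) = 63.75°.
cos θ_z = sin(51.1°) sin(23.4°) + cos(51.1°) cos(23.4°) cos(63.75°) = 0.3091 + 0.2549 = 0.5640.
Top-of-atmosphere irradiance = S₀ (d̄/d)² cos θ_z = 1361 × 0.9672 × 0.5640 = 742.43 W/m².

742 W/m²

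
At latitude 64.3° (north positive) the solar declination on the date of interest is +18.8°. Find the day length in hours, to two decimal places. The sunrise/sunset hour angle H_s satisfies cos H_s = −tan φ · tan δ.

−tan φ tan δ = −(2.0778)(0.3404) = -0.7073; H_s = arccos(-0.7073) = 135.02°.
Day length = 2 H_s / 15° h⁻¹ = 270.04° / 15 = 18.003 h.

18.00 hours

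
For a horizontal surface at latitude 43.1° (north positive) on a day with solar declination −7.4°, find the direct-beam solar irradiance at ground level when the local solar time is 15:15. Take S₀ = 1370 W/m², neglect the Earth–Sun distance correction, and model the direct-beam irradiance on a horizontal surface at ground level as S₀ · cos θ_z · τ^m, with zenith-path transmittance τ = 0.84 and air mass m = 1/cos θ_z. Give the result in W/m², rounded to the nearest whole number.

Hour angle H = 15° × (15.25 − 12) = 48.75°.
With φ = 43.1°, δ = -7.4°, H = 48.75°: sin φ sin δ = -0.0880, cos φ cos δ cos H = 0.4774, so cos θ_z = 0.3894.
Air mass m = 1/cos θ_z = 1/0.3894 = 2.568; τ^m = 0.84^2.568 = 0.6391.
Surface direct beam = 1370 × 0.3894 × 0.6391 = 340.95 W/m².

341 W/m²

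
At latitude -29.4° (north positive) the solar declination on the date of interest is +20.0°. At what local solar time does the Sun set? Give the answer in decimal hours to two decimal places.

17.21 h

−tan φ tan δ = −(-0.5635)(0.3640) = 0.2051; H_s = arccos(0.2051) = 78.16°.
Sunset is at 12 + H_s/15 = 12 + 5.211 = 17.211 h local solar time.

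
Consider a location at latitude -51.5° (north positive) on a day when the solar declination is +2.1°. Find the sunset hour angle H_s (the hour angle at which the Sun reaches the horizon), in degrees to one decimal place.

The sunset hour angle satisfies cos H_s = −tan φ tan δ = 0.0461, giving H_s = 87.36°.

87.4°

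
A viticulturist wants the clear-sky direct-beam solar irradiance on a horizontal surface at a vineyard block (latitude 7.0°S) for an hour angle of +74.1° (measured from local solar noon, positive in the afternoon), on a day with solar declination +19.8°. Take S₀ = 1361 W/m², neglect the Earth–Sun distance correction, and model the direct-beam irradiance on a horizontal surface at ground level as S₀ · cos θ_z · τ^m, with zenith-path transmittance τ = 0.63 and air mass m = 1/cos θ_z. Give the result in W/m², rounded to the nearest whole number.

cos θ_z = sin φ sin δ + cos φ cos δ cos H = (-0.1219)(0.3387) + (0.9925)(0.9409)(0.2740) = 0.2146.
Air mass m = 1/cos θ_z = 1/0.2146 = 4.660; τ^m = 0.63^4.660 = 0.1161.
Surface direct beam = 1361 × 0.2146 × 0.1161 = 33.91 W/m².

34 W/m²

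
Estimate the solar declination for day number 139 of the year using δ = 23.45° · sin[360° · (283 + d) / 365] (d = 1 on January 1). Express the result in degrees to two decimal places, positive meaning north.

360 × (283 + 139) / 365 = 416.219°; sin(416.219°) = 0.8312.
δ = 23.45 × 0.8312 = 19.492° ≈ +19.49°.

+19.49°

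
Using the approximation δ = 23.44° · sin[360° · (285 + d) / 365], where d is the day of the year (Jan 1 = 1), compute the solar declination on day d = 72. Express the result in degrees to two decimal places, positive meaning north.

-3.22°

360 × (285 + 72) / 365 = 352.110°; sin(352.110°) = -0.1373.
δ = 23.44 × -0.1373 = -3.218° ≈ -3.22°.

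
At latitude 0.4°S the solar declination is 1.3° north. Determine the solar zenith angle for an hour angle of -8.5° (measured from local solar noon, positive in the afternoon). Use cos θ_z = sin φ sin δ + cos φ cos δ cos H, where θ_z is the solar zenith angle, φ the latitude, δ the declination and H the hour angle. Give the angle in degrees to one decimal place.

8.7°

cos θ_z = sin φ sin δ + cos φ cos δ cos H = (-0.0070)(0.0227) + (1.0000)(0.9997)(0.9890) = 0.9885.
θ_z = arccos(0.9885) = 8.70°.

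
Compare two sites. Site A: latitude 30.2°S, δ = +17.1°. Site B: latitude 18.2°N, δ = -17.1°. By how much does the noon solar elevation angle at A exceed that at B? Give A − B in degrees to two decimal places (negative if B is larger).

-12.00°

A: 90° − |-30.2 − (17.1)| = 42.70°.
B: 90° − |18.2 − (-17.1)| = 54.70°.
A − B = 42.70 − 54.70 = -12.00°.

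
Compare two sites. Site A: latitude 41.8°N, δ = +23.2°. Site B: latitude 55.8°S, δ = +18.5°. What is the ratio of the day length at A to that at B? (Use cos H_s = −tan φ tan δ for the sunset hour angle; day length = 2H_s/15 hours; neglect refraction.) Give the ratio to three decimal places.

1.860

A: H_s = arccos(−tan 41.8° · tan 23.2°) = 112.53°, so 2H_s/15 = 15.0040 h.
B: H_s = arccos(−tan -55.8° · tan 18.5°) = 60.51°, so 2H_s/15 = 8.0680 h.
Ratio A/B = 15.0040 / 8.0680 = 1.8597.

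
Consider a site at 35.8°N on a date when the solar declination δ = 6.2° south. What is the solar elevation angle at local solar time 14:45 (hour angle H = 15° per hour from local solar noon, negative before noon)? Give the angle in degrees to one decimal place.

Hour angle H = 15° × (14.75 − 12) = 41.25°.
cos θ_z = sin φ sin δ + cos φ cos δ cos H = (0.5850)(-0.1080) + (0.8111)(0.9942)(0.7518) = 0.5431.
θ_z = arccos(0.5431) = 57.11°, so the elevation is 90° − 57.11° = 32.89°.

32.9°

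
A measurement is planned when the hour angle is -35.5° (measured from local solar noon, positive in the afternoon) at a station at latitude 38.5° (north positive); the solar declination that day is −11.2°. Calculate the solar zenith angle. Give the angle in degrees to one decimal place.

59.7°

With φ = 38.5°, δ = -11.2°, H = -35.50°: sin φ sin δ = -0.1209, cos φ cos δ cos H = 0.6250, so cos θ_z = 0.5041.
θ_z = arccos(0.5041) = 59.73°.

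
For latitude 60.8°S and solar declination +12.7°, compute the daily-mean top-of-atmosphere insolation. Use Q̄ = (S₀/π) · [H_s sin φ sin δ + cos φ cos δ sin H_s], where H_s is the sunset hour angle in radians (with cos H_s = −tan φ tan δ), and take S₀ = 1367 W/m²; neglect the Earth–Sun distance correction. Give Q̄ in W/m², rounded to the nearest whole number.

93 W/m²

cos H_s = −tan(-60.8°) · tan(12.7°) = 0.4032, so H_s = arccos(0.4032) = 66.22°. In radians, H_s = 1.1558.
H_s sin φ sin δ = 1.1558 × -0.8729 × 0.2198 = -0.2218.
cos φ cos δ sin H_s = 0.4879 × 0.9755 × 0.9151 = 0.4355.
Q̄ = (1367/π) × (-0.2218 + 0.4355) = 435.13 × 0.2137 = 92.99 W/m².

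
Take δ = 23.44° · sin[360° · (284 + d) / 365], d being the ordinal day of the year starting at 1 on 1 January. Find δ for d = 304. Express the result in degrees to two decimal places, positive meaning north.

-15.05°

360 × (284 + 304) / 365 = 579.945°; sin(579.945°) = -0.6421.
δ = 23.44 × -0.6421 = -15.051° ≈ -15.05°.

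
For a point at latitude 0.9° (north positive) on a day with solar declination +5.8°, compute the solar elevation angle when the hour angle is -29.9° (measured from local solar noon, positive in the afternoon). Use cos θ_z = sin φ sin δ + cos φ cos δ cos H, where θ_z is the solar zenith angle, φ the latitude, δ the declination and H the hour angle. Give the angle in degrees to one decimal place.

cos θ_z = sin φ sin δ + cos φ cos δ cos H = (0.0157)(0.1011) + (0.9999)(0.9949)(0.8669) = 0.8640.
θ_z = arccos(0.8640) = 30.23°, so the elevation is 90° − 30.23° = 59.77°.

59.8°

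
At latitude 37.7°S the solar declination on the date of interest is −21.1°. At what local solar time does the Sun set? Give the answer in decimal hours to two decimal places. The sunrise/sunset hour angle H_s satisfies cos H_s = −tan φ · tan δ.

19.16 h

−tan φ tan δ = −(-0.7729)(-0.3859) = -0.2983; H_s = arccos(-0.2983) = 107.36°.
Sunset is at 12 + H_s/15 = 12 + 7.157 = 19.157 h local solar time.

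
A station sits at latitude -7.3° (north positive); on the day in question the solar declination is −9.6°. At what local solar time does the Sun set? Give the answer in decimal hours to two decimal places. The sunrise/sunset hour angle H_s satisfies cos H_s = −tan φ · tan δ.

The sunset hour angle satisfies cos H_s = −tan φ tan δ = -0.0217, giving H_s = 91.24°.
Sunset is at 12 + H_s/15 = 12 + 6.083 = 18.083 h local solar time.

18.08 h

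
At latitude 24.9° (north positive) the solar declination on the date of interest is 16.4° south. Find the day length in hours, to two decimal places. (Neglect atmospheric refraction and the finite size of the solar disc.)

10.95 hours

The sunset hour angle satisfies cos H_s = −tan φ tan δ = 0.1366, giving H_s = 82.15°.
Day length = 2 H_s / 15° h⁻¹ = 164.30° / 15 = 10.953 h.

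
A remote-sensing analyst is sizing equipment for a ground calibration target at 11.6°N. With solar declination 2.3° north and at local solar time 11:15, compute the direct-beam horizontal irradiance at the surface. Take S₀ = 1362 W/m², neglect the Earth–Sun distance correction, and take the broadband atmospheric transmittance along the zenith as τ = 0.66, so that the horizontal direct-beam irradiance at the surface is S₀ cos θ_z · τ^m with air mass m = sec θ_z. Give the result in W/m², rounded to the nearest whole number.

Hour angle H = 15° × (11.25 − 12) = -11.25°.
With φ = 11.6°, δ = 2.3°, H = -11.25°: sin φ sin δ = 0.0081, cos φ cos δ cos H = 0.9600, so cos θ_z = 0.9681.
Air mass m = 1/cos θ_z = 1/0.9681 = 1.033; τ^m = 0.66^1.033 = 0.6510.
Surface direct beam = 1362 × 0.9681 × 0.6510 = 858.38 W/m².

858 W/m²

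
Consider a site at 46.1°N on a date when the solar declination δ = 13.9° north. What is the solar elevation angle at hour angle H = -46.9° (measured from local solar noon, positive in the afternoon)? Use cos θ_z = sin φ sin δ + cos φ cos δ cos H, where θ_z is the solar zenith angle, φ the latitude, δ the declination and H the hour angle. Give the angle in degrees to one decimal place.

39.3°

cos θ_z = sin(46.1°) sin(13.9°) + cos(46.1°) cos(13.9°) cos(-46.90°) = 0.1731 + 0.4599 = 0.6330.
θ_z = arccos(0.6330) = 50.73°, so the elevation is 90° − 50.73° = 39.27°.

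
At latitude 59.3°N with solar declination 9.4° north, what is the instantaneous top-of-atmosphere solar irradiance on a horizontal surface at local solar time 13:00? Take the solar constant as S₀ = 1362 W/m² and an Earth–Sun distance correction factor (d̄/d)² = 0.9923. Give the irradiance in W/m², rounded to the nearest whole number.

Hour angle H = 15° × (13 − 12) = 15.00°.
With φ = 59.3°, δ = 9.4°, H = 15.00°: sin φ sin δ = 0.1404, cos φ cos δ cos H = 0.4865, so cos θ_z = 0.6269.
Top-of-atmosphere irradiance = S₀ (d̄/d)² cos θ_z = 1362 × 0.9923 × 0.6269 = 847.26 W/m².

847 W/m²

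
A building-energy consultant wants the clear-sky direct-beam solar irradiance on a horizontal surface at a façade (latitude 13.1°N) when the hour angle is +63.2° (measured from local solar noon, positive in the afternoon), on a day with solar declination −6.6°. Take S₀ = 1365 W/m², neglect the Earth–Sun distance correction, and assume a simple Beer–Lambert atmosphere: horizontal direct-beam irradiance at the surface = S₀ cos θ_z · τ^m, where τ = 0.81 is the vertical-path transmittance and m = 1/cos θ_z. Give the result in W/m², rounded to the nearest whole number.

With φ = 13.1°, δ = -6.6°, H = 63.20°: sin φ sin δ = -0.0261, cos φ cos δ cos H = 0.4362, so cos θ_z = 0.4101.
Air mass m = 1/cos θ_z = 1/0.4101 = 2.438; τ^m = 0.81^2.438 = 0.5983.
Surface direct beam = 1365 × 0.4101 × 0.5983 = 334.92 W/m².

335 W/m²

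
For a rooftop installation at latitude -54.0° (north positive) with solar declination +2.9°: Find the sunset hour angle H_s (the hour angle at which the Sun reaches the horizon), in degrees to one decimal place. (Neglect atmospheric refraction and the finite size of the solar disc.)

The sunset hour angle satisfies cos H_s = −tan φ tan δ = 0.0697, giving H_s = 86.00°.

86.0°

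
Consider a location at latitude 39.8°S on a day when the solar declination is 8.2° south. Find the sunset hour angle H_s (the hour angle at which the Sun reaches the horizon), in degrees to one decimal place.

cos H_s = −tan(-39.8°) · tan(-8.2°) = -0.1201, so H_s = arccos(-0.1201) = 96.90°.

96.9°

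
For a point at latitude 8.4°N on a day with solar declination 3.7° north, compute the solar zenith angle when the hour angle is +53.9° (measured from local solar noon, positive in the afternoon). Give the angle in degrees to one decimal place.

With φ = 8.4°, δ = 3.7°, H = 53.90°: sin φ sin δ = 0.0094, cos φ cos δ cos H = 0.5817, so cos θ_z = 0.5911.
θ_z = arccos(0.5911) = 53.76°.

53.8°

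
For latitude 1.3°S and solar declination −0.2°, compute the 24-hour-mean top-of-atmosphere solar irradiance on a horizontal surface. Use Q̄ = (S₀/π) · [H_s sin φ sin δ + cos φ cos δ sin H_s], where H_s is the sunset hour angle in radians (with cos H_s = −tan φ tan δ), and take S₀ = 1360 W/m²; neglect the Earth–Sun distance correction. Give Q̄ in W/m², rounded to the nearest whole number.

433 W/m²

The sunset hour angle satisfies cos H_s = −tan φ tan δ = -0.0001, giving H_s = 90.01°. In radians, H_s = 1.5710.
H_s sin φ sin δ = 1.5710 × -0.0227 × -0.0035 = 0.0001.
cos φ cos δ sin H_s = 0.9997 × 1.0000 × 1.0000 = 0.9997.
Q̄ = (1360/π) × (0.0001 + 0.9997) = 432.90 × 0.9998 = 432.81 W/m².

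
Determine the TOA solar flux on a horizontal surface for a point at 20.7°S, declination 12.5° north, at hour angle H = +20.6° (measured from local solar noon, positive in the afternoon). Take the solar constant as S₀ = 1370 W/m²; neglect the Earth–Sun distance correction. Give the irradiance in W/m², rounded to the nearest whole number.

1066 W/m²

With φ = -20.7°, δ = 12.5°, H = 20.60°: sin φ sin δ = -0.0765, cos φ cos δ cos H = 0.8549, so cos θ_z = 0.7784.
Top-of-atmosphere irradiance = S₀ cos θ_z = 1370 × 0.7784 = 1066.41 W/m².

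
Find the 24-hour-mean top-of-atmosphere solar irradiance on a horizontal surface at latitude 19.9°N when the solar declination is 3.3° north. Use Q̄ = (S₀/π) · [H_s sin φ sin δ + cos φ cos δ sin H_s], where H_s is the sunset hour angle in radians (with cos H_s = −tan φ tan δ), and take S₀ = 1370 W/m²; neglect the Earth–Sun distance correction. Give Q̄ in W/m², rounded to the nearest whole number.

−tan φ tan δ = −(0.3620)(0.0577) = -0.0209; H_s = arccos(-0.0209) = 91.20°. In radians, H_s = 1.5917.
H_s sin φ sin δ = 1.5917 × 0.3404 × 0.0576 = 0.0312.
cos φ cos δ sin H_s = 0.9403 × 0.9983 × 0.9998 = 0.9385.
Q̄ = (1370/π) × (0.0312 + 0.9385) = 436.08 × 0.9697 = 422.87 W/m².

423 W/m²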